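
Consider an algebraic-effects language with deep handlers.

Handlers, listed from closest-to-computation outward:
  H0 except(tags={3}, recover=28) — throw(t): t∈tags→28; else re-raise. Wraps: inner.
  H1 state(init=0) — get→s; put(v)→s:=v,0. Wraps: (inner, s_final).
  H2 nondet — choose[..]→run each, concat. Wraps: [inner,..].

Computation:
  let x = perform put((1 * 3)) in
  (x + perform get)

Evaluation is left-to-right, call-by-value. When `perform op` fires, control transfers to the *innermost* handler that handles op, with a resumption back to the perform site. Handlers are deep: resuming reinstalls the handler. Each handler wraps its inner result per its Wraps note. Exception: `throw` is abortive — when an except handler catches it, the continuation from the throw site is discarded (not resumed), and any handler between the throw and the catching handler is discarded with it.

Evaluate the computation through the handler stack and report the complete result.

Answer: [(3, 3)]

Step-by-step:
put(3) @ H1 ⇒ s:=3
get @ H1 ⇒ 3
H0 returns 3
H1 returns (3, 3)
H2 returns [(3, 3)]
= [(3, 3)]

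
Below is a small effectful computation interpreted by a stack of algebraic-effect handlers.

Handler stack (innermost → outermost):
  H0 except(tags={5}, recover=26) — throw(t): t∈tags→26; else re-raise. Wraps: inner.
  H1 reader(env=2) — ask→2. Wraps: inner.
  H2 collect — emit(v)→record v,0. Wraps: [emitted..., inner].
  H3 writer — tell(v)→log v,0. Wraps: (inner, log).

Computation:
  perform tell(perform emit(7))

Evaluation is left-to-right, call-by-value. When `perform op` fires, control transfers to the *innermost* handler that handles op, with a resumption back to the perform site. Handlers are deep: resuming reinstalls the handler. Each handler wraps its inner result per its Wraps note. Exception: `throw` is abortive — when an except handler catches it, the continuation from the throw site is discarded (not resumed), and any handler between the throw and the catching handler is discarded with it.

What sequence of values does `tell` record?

Answer: (0)

Evaluation trace:
emit(7) @ H2 ⇒ out+=7
tell(0) @ H3 ⇒ log+=0
H0 returns 0
H1 returns 0
H2 returns [7, 0]
H3 returns ([7, 0], (0))
= ([7, 0], (0))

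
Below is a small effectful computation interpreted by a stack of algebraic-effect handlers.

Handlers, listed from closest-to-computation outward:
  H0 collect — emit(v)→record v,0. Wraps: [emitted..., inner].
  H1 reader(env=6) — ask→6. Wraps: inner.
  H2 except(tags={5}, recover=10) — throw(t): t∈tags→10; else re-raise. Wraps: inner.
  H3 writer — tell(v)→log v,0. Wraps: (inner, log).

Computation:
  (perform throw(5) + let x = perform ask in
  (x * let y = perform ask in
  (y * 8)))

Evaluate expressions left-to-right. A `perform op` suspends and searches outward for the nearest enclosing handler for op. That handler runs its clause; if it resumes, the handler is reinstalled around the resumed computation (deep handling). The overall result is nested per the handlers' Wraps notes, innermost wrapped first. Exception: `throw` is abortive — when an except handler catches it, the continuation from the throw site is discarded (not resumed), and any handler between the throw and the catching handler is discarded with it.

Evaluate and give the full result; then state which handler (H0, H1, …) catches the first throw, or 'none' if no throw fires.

Working:
throw(5) @ H2 caught ⇒ 10
H3 returns (10, ())
= (10, ())

Answer: (10, ()) ; first throw caught by: H2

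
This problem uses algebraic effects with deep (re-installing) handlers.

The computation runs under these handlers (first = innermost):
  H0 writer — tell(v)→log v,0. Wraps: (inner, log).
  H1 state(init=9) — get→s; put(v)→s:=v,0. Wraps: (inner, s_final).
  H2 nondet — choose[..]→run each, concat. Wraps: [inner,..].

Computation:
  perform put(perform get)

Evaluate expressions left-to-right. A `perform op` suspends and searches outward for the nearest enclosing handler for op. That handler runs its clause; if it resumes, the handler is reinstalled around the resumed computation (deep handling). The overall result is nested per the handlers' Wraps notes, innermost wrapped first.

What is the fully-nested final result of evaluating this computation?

Answer: [((0, ()), 9)]

Evaluation trace:
get @ H1 ⇒ 9
put(9) @ H1 ⇒ s:=9
H0 returns (0, ())
H1 returns ((0, ()), 9)
H2 returns [((0, ()), 9)]
= [((0, ()), 9)]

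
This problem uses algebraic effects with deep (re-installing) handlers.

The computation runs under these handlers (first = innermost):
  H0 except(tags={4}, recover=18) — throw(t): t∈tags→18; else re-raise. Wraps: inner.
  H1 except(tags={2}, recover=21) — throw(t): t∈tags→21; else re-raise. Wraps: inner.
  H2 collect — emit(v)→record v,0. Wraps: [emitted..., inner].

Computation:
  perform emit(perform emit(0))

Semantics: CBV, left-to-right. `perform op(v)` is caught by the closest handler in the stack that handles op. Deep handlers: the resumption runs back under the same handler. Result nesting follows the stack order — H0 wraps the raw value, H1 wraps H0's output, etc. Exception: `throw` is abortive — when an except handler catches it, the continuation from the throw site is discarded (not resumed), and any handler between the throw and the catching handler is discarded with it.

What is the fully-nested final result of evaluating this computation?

Answer: [0, 0, 0]

Evaluation trace:
emit(0) @ H2 ⇒ out+=0
emit(0) @ H2 ⇒ out+=0
H0 returns 0
H1 returns 0
H2 returns [0, 0, 0]
= [0, 0, 0]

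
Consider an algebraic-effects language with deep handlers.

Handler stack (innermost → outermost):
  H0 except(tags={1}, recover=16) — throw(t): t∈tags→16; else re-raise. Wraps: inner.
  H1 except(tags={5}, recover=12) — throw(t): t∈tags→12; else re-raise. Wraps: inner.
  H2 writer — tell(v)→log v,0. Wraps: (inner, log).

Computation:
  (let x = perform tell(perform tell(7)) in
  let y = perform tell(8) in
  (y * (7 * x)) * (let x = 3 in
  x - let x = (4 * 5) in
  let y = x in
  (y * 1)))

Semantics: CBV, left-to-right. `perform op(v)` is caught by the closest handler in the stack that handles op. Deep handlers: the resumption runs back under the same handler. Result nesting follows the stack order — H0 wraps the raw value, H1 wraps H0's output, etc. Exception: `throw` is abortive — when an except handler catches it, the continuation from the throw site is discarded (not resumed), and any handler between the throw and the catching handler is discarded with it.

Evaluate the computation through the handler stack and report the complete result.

Evaluation trace:
tell(7) @ H2 ⇒ log+=7
tell(0) @ H2 ⇒ log+=0
tell(8) @ H2 ⇒ log+=8
H0 returns 0
H1 returns 0
H2 returns (0, (7, 0, 8))
= (0, (7, 0, 8))

Answer: (0, (7, 0, 8))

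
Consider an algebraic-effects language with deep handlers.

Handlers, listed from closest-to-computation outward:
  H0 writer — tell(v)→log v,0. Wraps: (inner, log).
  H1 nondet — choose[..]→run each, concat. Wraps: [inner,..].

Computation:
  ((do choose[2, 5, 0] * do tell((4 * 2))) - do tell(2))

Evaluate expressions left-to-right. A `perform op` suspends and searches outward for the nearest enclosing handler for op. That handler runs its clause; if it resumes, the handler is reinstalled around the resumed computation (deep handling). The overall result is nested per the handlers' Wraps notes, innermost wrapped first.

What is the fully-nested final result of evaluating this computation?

Working:
choose[2, 5, 0] @ H1
  branch[0] choose=2:
    tell(8) @ H0 ⇒ log+=8
    tell(2) @ H0 ⇒ log+=2
    H0 returns (0, (8, 2))
    H1 returns [(0, (8, 2))]
  branch[1] choose=5:
    tell(8) @ H0 ⇒ log+=8
    tell(2) @ H0 ⇒ log+=2
    H0 returns (0, (8, 2))
    H1 returns [(0, (8, 2))]
  branch[2] choose=0:
    tell(8) @ H0 ⇒ log+=8
    tell(2) @ H0 ⇒ log+=2
    H0 returns (0, (8, 2))
    H1 returns [(0, (8, 2))]
= [(0, (8, 2)), (0, (8, 2)), (0, (8, 2))]

Answer: [(0, (8, 2)), (0, (8, 2)), (0, (8, 2))]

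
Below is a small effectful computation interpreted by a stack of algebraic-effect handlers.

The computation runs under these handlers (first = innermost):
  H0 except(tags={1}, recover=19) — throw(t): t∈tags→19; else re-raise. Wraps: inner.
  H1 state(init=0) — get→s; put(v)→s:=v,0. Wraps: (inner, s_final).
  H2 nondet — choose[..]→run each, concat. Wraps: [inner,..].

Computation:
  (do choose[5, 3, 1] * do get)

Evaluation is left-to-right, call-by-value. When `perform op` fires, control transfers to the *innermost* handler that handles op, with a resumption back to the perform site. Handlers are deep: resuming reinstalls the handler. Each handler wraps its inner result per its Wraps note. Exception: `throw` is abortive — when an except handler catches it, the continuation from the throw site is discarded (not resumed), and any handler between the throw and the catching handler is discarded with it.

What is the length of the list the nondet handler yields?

Answer: 3

Step-by-step:
choose[5, 3, 1] @ H2
  branch[0] choose=5:
    get @ H1 ⇒ 0
    H0 returns 0
    H1 returns (0, 0)
    H2 returns [(0, 0)]
  branch[1] choose=3:
    get @ H1 ⇒ 0
    H0 returns 0
    H1 returns (0, 0)
    H2 returns [(0, 0)]
  branch[2] choose=1:
    get @ H1 ⇒ 0
    H0 returns 0
    H1 returns (0, 0)
    H2 returns [(0, 0)]
= [(0, 0), (0, 0), (0, 0)]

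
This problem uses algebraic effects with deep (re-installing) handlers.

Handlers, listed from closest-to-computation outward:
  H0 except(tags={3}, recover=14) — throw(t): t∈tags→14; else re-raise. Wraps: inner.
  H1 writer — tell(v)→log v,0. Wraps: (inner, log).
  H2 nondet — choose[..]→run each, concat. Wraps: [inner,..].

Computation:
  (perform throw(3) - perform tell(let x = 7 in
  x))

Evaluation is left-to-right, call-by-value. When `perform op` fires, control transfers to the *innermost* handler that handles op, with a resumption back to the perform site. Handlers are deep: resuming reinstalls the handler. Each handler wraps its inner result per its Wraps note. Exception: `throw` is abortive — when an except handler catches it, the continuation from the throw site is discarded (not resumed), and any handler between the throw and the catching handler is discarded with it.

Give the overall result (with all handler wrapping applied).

Answer: [(14, ())]

Evaluation trace:
throw(3) @ H0 caught ⇒ 14
H1 returns (14, ())
H2 returns [(14, ())]
= [(14, ())]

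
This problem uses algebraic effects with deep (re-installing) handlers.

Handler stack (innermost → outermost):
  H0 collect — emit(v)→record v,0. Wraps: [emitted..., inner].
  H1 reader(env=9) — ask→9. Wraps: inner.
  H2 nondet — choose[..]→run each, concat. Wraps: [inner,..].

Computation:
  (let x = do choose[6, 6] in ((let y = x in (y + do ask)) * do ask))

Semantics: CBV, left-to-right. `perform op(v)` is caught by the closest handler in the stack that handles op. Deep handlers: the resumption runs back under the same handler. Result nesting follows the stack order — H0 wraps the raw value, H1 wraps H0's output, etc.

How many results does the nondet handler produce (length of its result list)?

Working:
choose[6, 6] @ H2
  branch[0] choose=6:
    ask @ H1 ⇒ 9
    ask @ H1 ⇒ 9
    H0 returns [135]
    H1 returns [135]
    H2 returns [[135]]
  branch[1] choose=6:
    ask @ H1 ⇒ 9
    ask @ H1 ⇒ 9
    H0 returns [135]
    H1 returns [135]
    H2 returns [[135]]
= [[135], [135]]

Answer: 2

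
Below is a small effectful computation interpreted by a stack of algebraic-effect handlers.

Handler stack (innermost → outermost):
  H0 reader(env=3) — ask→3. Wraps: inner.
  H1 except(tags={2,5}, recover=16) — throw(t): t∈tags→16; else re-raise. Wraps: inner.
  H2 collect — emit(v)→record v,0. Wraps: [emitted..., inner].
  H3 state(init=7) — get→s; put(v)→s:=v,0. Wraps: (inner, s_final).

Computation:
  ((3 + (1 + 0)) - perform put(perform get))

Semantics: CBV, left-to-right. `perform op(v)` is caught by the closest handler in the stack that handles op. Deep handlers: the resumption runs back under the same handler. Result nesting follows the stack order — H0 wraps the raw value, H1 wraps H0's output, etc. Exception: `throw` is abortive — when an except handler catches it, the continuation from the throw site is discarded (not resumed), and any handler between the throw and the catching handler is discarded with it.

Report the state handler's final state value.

Answer: 7

Working:
get @ H3 ⇒ 7
put(7) @ H3 ⇒ s:=7
H0 returns 4
H1 returns 4
H2 returns [4]
H3 returns ([4], 7)
= ([4], 7)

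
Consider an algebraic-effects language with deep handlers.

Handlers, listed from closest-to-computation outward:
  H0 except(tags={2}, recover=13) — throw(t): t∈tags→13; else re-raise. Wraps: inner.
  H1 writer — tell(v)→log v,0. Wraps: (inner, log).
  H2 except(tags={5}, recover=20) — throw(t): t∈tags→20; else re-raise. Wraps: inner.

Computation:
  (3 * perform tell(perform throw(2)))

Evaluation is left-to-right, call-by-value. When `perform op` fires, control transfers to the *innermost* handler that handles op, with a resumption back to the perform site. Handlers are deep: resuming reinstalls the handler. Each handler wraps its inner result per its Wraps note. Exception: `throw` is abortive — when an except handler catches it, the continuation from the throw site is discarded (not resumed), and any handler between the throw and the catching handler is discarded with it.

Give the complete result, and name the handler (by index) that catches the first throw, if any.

Working:
throw(2) @ H0 caught ⇒ 13
H1 returns (13, ())
H2 returns (13, ())
= (13, ())

Answer: (13, ()) ; first throw caught by: H0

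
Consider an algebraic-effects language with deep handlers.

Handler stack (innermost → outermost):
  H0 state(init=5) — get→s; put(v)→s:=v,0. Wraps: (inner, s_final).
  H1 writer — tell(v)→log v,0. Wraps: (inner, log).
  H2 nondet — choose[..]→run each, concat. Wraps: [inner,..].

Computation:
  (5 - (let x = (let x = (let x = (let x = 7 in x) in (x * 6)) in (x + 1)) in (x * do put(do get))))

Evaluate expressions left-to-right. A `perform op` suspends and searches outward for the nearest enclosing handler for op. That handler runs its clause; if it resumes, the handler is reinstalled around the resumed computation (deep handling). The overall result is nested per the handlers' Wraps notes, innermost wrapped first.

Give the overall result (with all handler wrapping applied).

Answer: [((5, 5), ())]

Step-by-step:
get @ H0 ⇒ 5
put(5) @ H0 ⇒ s:=5
H0 returns (5, 5)
H1 returns ((5, 5), ())
H2 returns [((5, 5), ())]
= [((5, 5), ())]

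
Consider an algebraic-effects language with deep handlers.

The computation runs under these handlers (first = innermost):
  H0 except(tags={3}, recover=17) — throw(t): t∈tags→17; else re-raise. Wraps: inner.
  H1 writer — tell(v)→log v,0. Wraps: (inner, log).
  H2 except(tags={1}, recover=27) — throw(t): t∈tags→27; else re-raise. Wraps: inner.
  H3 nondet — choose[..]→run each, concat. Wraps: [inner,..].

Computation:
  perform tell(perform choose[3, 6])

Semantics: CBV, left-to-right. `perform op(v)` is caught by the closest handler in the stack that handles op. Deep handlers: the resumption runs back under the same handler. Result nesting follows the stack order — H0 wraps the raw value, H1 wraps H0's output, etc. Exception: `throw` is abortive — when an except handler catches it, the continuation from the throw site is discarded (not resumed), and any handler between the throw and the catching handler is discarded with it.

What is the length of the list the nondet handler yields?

Working:
choose[3, 6] @ H3
  branch[0] choose=3:
    tell(3) @ H1 ⇒ log+=3
    H0 returns 0
    H1 returns (0, (3))
    H2 returns (0, (3))
    H3 returns [(0, (3))]
  branch[1] choose=6:
    tell(6) @ H1 ⇒ log+=6
    H0 returns 0
    H1 returns (0, (6))
    H2 returns (0, (6))
    H3 returns [(0, (6))]
= [(0, (3)), (0, (6))]

Answer: 2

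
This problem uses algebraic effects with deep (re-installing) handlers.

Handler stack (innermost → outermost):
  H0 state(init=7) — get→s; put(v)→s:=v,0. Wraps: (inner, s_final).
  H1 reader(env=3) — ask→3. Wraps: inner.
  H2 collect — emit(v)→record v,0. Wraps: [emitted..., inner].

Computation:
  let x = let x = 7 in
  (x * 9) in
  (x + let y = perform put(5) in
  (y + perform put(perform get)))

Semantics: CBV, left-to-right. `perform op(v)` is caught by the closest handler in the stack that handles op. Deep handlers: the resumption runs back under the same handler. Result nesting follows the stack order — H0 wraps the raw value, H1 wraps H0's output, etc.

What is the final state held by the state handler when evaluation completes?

Evaluation trace:
put(5) @ H0 ⇒ s:=5
get @ H0 ⇒ 5
put(5) @ H0 ⇒ s:=5
H0 returns (63, 5)
H1 returns (63, 5)
H2 returns [(63, 5)]
= [(63, 5)]

Answer: 5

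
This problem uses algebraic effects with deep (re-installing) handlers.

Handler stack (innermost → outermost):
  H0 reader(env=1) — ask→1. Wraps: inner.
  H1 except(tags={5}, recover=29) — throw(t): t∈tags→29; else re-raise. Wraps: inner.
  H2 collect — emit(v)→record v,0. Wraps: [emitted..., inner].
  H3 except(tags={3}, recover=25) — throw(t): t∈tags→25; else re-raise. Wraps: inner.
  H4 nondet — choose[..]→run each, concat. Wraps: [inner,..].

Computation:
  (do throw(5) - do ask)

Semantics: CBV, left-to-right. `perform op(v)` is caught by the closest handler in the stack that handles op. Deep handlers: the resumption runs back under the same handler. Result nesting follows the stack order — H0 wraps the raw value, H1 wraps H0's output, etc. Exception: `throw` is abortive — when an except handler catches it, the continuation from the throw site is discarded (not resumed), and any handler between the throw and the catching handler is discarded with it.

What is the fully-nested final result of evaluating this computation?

Answer: [[29]]

Working:
throw(5) @ H1 caught ⇒ 29
H2 returns [29]
H3 returns [29]
H4 returns [[29]]
= [[29]]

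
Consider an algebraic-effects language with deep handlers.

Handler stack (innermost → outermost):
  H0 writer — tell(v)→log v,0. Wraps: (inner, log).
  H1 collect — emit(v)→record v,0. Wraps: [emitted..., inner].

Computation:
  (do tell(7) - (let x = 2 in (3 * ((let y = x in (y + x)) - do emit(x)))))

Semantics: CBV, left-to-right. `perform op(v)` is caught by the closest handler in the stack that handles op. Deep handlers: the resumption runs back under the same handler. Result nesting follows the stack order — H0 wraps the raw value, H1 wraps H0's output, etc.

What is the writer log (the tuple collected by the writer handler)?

Working:
tell(7) @ H0 ⇒ log+=7
emit(2) @ H1 ⇒ out+=2
H0 returns (-12, (7))
H1 returns [2, (-12, (7))]
= [2, (-12, (7))]

Answer: (7)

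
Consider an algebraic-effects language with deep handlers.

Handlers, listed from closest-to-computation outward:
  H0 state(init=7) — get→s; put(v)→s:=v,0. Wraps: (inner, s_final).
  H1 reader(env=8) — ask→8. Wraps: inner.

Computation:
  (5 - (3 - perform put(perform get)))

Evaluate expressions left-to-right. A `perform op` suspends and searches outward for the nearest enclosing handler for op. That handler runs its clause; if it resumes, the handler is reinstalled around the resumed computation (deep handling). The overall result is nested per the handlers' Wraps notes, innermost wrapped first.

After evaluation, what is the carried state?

Answer: 7

Evaluation trace:
get @ H0 ⇒ 7
put(7) @ H0 ⇒ s:=7
H0 returns (2, 7)
H1 returns (2, 7)
= (2, 7)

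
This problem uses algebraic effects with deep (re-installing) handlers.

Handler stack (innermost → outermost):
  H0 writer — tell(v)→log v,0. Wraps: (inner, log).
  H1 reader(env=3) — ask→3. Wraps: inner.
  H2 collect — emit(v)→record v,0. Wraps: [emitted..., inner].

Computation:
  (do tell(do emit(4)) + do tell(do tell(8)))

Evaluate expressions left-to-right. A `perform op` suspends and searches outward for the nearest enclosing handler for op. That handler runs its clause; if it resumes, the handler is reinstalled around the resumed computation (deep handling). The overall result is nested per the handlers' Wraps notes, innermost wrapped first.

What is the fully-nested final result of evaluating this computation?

Step-by-step:
emit(4) @ H2 ⇒ out+=4
tell(0) @ H0 ⇒ log+=0
tell(8) @ H0 ⇒ log+=8
tell(0) @ H0 ⇒ log+=0
H0 returns (0, (0, 8, 0))
H1 returns (0, (0, 8, 0))
H2 returns [4, (0, (0, 8, 0))]
= [4, (0, (0, 8, 0))]

Answer: [4, (0, (0, 8, 0))]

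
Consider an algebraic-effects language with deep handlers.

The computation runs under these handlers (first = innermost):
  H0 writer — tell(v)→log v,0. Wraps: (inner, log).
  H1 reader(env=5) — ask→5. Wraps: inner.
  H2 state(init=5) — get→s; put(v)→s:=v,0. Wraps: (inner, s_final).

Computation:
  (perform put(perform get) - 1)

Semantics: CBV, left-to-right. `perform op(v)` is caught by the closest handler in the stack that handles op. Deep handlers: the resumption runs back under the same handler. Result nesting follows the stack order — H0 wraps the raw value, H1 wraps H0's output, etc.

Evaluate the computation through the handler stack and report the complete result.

Working:
get @ H2 ⇒ 5
put(5) @ H2 ⇒ s:=5
H0 returns (-1, ())
H1 returns (-1, ())
H2 returns ((-1, ()), 5)
= ((-1, ()), 5)

Answer: ((-1, ()), 5)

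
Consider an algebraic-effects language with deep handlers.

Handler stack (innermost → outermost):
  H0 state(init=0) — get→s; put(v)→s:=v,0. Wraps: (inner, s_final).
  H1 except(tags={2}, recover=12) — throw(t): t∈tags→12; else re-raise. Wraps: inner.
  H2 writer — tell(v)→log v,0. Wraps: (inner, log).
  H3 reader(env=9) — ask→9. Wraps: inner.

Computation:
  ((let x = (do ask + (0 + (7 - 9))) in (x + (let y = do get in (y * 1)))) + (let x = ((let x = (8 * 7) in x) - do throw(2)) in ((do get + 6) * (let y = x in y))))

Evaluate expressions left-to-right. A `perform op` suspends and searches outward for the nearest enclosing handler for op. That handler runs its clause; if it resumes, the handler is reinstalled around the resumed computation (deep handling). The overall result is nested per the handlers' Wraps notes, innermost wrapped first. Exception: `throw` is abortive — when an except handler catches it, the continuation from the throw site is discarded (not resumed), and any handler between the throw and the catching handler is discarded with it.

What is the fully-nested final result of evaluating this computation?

Step-by-step:
ask @ H3 ⇒ 9
get @ H0 ⇒ 0
throw(2) @ H1 caught ⇒ 12
H2 returns (12, ())
H3 returns (12, ())
= (12, ())

Answer: (12, ())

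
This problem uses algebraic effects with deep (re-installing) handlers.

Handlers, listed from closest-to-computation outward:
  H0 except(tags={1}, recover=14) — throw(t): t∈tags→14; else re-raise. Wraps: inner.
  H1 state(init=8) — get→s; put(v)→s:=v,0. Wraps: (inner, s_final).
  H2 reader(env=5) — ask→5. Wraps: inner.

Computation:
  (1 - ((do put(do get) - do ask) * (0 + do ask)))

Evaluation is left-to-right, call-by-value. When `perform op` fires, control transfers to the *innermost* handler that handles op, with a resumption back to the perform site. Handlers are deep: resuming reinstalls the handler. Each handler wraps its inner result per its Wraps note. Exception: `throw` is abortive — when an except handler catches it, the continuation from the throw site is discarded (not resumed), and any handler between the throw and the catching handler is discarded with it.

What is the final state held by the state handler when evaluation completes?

Evaluation trace:
get @ H1 ⇒ 8
put(8) @ H1 ⇒ s:=8
ask @ H2 ⇒ 5
ask @ H2 ⇒ 5
H0 returns 26
H1 returns (26, 8)
H2 returns (26, 8)
= (26, 8)

Answer: 8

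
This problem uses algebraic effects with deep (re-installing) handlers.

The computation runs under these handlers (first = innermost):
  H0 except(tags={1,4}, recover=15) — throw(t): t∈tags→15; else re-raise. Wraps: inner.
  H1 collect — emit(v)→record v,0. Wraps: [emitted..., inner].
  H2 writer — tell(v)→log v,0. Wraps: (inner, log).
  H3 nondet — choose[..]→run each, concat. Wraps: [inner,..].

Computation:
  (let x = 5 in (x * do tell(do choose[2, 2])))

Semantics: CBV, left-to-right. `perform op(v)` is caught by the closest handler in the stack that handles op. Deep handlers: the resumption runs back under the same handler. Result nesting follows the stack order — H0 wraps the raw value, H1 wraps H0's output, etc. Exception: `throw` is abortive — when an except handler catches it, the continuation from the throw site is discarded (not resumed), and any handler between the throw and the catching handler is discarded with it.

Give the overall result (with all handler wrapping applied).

Answer: [([0], (2)), ([0], (2))]

Evaluation trace:
choose[2, 2] @ H3
  branch[0] choose=2:
    tell(2) @ H2 ⇒ log+=2
    H0 returns 0
    H1 returns [0]
    H2 returns ([0], (2))
    H3 returns [([0], (2))]
  branch[1] choose=2:
    tell(2) @ H2 ⇒ log+=2
    H0 returns 0
    H1 returns [0]
    H2 returns ([0], (2))
    H3 returns [([0], (2))]
= [([0], (2)), ([0], (2))]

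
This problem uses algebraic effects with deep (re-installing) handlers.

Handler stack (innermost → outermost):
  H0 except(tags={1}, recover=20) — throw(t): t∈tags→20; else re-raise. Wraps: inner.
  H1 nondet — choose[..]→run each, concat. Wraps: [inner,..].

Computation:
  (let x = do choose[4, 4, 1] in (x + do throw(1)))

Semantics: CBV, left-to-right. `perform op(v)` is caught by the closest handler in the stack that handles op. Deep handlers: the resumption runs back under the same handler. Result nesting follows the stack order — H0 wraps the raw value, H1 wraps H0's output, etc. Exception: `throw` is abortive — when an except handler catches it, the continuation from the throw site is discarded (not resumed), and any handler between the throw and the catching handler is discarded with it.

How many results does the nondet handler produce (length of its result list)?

Answer: 3

Step-by-step:
choose[4, 4, 1] @ H1
  branch[0] choose=4:
    throw(1) @ H0 caught ⇒ 20
    H1 returns [20]
  branch[1] choose=4:
    throw(1) @ H0 caught ⇒ 20
    H1 returns [20]
  branch[2] choose=1:
    throw(1) @ H0 caught ⇒ 20
    H1 returns [20]
= [20, 20, 20]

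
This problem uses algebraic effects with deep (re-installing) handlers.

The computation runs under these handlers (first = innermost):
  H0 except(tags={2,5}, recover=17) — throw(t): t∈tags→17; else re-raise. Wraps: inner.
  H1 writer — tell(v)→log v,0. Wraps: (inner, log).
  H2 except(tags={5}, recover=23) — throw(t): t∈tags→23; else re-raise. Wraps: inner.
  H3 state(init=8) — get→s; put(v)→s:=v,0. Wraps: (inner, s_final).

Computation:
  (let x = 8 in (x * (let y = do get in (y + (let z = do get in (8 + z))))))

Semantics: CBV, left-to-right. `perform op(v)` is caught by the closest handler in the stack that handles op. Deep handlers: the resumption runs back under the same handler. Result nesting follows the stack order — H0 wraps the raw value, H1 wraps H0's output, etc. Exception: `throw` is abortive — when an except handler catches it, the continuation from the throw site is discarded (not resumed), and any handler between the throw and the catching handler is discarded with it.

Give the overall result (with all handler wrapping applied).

Step-by-step:
get @ H3 ⇒ 8
get @ H3 ⇒ 8
H0 returns 192
H1 returns (192, ())
H2 returns (192, ())
H3 returns ((192, ()), 8)
= ((192, ()), 8)

Answer: ((192, ()), 8)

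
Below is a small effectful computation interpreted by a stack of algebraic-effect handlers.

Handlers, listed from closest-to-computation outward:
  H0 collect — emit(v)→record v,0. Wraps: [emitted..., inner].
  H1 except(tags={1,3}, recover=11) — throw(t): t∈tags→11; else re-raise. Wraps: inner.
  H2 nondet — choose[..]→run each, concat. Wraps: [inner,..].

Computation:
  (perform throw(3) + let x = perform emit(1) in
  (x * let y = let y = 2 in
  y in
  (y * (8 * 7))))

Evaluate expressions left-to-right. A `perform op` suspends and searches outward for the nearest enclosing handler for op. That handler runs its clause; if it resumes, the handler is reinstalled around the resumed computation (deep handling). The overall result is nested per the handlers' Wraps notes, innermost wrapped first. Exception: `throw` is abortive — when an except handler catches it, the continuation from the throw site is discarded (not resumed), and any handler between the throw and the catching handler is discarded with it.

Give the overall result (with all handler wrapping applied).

Answer: [11]

Evaluation trace:
throw(3) @ H1 caught ⇒ 11
H2 returns [11]
= [11]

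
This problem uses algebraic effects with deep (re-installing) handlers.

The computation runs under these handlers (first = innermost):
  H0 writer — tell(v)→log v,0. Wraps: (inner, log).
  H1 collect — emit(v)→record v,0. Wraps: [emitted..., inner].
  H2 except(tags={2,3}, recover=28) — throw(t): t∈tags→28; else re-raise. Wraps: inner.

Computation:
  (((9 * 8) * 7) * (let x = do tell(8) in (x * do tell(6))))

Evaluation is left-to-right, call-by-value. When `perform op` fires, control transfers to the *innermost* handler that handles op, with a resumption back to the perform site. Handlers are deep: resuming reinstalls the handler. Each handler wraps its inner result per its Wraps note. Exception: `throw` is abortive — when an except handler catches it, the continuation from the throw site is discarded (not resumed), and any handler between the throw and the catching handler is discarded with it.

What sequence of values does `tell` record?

Answer: (8, 6)

Evaluation trace:
tell(8) @ H0 ⇒ log+=8
tell(6) @ H0 ⇒ log+=6
H0 returns (0, (8, 6))
H1 returns [(0, (8, 6))]
H2 returns [(0, (8, 6))]
= [(0, (8, 6))]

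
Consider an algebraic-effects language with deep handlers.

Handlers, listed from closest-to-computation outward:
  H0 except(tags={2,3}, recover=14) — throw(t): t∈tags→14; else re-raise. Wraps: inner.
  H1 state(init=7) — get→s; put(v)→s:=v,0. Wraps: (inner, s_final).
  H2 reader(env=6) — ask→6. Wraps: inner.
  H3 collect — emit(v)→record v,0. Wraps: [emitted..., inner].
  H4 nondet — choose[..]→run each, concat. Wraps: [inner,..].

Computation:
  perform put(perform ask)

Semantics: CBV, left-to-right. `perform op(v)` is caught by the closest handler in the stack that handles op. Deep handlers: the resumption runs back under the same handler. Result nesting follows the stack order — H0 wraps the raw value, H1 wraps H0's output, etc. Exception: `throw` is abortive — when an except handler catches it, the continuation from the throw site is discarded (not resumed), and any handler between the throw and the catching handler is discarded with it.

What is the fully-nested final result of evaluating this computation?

Answer: [[(0, 6)]]

Step-by-step:
ask @ H2 ⇒ 6
put(6) @ H1 ⇒ s:=6
H0 returns 0
H1 returns (0, 6)
H2 returns (0, 6)
H3 returns [(0, 6)]
H4 returns [[(0, 6)]]
= [[(0, 6)]]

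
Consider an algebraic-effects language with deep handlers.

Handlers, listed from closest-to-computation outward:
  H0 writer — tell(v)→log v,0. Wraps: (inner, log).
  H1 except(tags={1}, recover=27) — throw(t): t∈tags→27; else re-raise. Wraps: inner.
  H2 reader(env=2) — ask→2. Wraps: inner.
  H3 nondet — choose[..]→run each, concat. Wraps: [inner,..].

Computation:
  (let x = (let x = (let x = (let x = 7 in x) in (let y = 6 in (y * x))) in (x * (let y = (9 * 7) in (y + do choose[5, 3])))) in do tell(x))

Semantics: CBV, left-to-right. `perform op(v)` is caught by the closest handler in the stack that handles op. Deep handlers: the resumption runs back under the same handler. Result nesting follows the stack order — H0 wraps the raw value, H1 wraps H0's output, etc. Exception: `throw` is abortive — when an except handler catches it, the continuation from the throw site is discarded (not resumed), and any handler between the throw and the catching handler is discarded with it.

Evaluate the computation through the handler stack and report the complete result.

Answer: [(0, (2856)), (0, (2772))]

Evaluation trace:
choose[5, 3] @ H3
  branch[0] choose=5:
    tell(2856) @ H0 ⇒ log+=2856
    H0 returns (0, (2856))
    H1 returns (0, (2856))
    H2 returns (0, (2856))
    H3 returns [(0, (2856))]
  branch[1] choose=3:
    tell(2772) @ H0 ⇒ log+=2772
    H0 returns (0, (2772))
    H1 returns (0, (2772))
    H2 returns (0, (2772))
    H3 returns [(0, (2772))]
= [(0, (2856)), (0, (2772))]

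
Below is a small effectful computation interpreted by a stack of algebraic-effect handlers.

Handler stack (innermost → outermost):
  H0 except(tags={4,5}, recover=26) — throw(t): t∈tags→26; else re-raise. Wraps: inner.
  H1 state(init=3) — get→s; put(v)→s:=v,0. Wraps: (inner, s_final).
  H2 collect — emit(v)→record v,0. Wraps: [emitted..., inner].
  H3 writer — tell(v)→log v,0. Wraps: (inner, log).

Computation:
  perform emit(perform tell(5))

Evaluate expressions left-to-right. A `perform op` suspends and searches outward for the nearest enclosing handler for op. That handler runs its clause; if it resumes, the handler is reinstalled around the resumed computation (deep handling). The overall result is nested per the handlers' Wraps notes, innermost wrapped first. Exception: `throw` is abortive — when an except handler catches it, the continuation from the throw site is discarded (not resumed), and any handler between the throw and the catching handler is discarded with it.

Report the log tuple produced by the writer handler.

Working:
tell(5) @ H3 ⇒ log+=5
emit(0) @ H2 ⇒ out+=0
H0 returns 0
H1 returns (0, 3)
H2 returns [0, (0, 3)]
H3 returns ([0, (0, 3)], (5))
= ([0, (0, 3)], (5))

Answer: (5)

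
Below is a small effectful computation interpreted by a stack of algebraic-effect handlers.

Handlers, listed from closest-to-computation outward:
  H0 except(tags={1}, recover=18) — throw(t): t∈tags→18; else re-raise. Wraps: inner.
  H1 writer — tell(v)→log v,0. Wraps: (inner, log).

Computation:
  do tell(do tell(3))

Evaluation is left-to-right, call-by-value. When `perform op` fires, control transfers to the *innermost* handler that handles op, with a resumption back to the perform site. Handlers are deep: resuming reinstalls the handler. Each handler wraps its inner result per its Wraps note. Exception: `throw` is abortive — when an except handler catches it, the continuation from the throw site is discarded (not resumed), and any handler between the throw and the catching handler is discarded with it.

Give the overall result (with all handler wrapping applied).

Answer: (0, (3, 0))

Evaluation trace:
tell(3) @ H1 ⇒ log+=3
tell(0) @ H1 ⇒ log+=0
H0 returns 0
H1 returns (0, (3, 0))
= (0, (3, 0))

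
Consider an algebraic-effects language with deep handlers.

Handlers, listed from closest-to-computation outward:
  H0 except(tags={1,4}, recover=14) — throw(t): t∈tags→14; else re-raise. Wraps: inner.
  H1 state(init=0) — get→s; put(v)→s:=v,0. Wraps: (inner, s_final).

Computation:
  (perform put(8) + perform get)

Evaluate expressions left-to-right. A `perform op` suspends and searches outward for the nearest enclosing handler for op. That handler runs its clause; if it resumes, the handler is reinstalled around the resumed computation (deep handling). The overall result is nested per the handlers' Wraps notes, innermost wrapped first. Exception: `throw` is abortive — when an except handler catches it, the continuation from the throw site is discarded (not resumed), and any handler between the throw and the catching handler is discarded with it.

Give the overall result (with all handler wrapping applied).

Evaluation trace:
put(8) @ H1 ⇒ s:=8
get @ H1 ⇒ 8
H0 returns 8
H1 returns (8, 8)
= (8, 8)

Answer: (8, 8)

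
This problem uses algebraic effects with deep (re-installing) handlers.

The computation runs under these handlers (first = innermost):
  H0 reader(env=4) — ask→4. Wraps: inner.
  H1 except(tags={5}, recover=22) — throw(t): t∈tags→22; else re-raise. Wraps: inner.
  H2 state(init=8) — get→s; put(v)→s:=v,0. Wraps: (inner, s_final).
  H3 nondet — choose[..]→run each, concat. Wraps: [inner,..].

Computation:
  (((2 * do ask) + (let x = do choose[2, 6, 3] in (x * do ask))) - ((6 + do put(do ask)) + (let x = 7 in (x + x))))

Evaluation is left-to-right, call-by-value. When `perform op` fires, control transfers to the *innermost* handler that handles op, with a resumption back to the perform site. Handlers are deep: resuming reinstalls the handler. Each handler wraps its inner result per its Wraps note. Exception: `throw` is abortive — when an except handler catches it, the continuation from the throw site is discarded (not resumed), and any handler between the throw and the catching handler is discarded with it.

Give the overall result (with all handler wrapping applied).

Answer: [(-4, 4), (12, 4), (0, 4)]

Evaluation trace:
ask @ H0 ⇒ 4
choose[2, 6, 3] @ H3
  branch[0] choose=2:
    ask @ H0 ⇒ 4
    ask @ H0 ⇒ 4
    put(4) @ H2 ⇒ s:=4
    H0 returns -4
    H1 returns -4
    H2 returns (-4, 4)
    H3 returns [(-4, 4)]
  branch[1] choose=6:
    ask @ H0 ⇒ 4
    ask @ H0 ⇒ 4
    put(4) @ H2 ⇒ s:=4
    H0 returns 12
    H1 returns 12
    H2 returns (12, 4)
    H3 returns [(12, 4)]
  branch[2] choose=3:
    ask @ H0 ⇒ 4
    ask @ H0 ⇒ 4
    put(4) @ H2 ⇒ s:=4
    H0 returns 0
    H1 returns 0
    H2 returns (0, 4)
    H3 returns [(0, 4)]
= [(-4, 4), (12, 4), (0, 4)]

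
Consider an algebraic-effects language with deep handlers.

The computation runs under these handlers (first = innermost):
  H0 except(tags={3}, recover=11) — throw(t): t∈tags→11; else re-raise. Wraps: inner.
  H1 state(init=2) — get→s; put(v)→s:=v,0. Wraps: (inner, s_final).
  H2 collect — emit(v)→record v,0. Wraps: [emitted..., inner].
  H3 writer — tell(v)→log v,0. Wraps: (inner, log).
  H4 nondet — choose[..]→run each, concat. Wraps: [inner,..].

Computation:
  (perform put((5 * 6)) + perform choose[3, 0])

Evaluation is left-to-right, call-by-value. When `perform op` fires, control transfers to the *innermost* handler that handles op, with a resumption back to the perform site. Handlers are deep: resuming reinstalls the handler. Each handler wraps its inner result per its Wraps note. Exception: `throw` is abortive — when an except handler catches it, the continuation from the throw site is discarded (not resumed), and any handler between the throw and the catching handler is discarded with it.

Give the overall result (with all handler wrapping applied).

Answer: [([(3, 30)], ()), ([(0, 30)], ())]

Evaluation trace:
put(30) @ H1 ⇒ s:=30
choose[3, 0] @ H4
  branch[0] choose=3:
    H0 returns 3
    H1 returns (3, 30)
    H2 returns [(3, 30)]
    H3 returns ([(3, 30)], ())
    H4 returns [([(3, 30)], ())]
  branch[1] choose=0:
    H0 returns 0
    H1 returns (0, 30)
    H2 returns [(0, 30)]
    H3 returns ([(0, 30)], ())
    H4 returns [([(0, 30)], ())]
= [([(3, 30)], ()), ([(0, 30)], ())]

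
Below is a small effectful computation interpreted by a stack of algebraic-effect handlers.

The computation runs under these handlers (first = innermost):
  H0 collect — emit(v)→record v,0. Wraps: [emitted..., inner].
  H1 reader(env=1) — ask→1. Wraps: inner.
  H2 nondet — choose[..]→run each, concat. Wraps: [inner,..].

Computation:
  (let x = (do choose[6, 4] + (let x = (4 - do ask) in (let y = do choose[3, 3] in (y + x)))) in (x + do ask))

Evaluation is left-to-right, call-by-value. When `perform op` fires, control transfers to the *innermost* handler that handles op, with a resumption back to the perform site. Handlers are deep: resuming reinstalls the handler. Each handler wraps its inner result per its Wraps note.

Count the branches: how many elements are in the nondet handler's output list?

Answer: 4

Evaluation trace:
choose[6, 4] @ H2
  branch[0] choose=6:
    ask @ H1 ⇒ 1
    choose[3, 3] @ H2
      branch[0] choose=3:
        ask @ H1 ⇒ 1
        H0 returns [13]
        H1 returns [13]
        H2 returns [[13]]
      branch[1] choose=3:
        ask @ H1 ⇒ 1
        H0 returns [13]
        H1 returns [13]
        H2 returns [[13]]
  branch[1] choose=4:
    ask @ H1 ⇒ 1
    choose[3, 3] @ H2
      branch[0] choose=3:
        ask @ H1 ⇒ 1
        H0 returns [11]
        H1 returns [11]
        H2 returns [[11]]
      branch[1] choose=3:
        ask @ H1 ⇒ 1
        H0 returns [11]
        H1 returns [11]
        H2 returns [[11]]
= [[13], [13], [11], [11]]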